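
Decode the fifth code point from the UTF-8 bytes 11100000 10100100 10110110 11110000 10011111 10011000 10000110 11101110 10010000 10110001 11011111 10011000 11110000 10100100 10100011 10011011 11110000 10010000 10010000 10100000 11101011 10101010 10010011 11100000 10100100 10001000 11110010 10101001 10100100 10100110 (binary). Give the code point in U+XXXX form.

U+248DB

Offset 0: leading byte 0xE0 = 11100000 → 3-byte char #1 = E0 A4 B6.
Offset 3: leading byte 0xF0 = 11110000 → 4-byte char #2 = F0 9F 98 86.
Offset 7: leading byte 0xEE = 11101110 → 3-byte char #3 = EE 90 B1.
Offset 10: leading byte 0xDF = 11011111 → 2-byte char #4 = DF 98.
Offset 12: leading byte 0xF0 = 11110000 → 4-byte char #5 = F0 A4 A3 9B.
Leading byte 0xF0 = 11110000 matches 11110xxx → 4-byte sequence.
Byte 1: 0xF0 = 11110000, payload 000 (3 bits).
Byte 2: 0xA4 = 10100100 (10xxxxxx ✓), payload 100100.
Byte 3: 0xA3 = 10100011 (10xxxxxx ✓), payload 100011.
Byte 4: 0x9B = 10011011 (10xxxxxx ✓), payload 011011.
Concatenate: 000100100100011011011 = 0x248DB (21 bits → U+248DB).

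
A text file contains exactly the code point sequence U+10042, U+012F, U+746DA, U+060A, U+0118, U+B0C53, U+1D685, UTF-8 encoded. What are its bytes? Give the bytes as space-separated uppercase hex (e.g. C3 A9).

U+10042: 4-byte form → F0 90 81 82.
U+012F: 2-byte form → C4 AF.
U+746DA: 4-byte form → F1 B4 9B 9A.
U+060A: 2-byte form → D8 8A.
U+0118: 2-byte form → C4 98.
U+B0C53: 4-byte form → F2 B0 B1 93.
U+1D685: 4-byte form → F0 9D 9A 85.
Concatenated (22 bytes): F0 90 81 82 C4 AF F1 B4 9B 9A D8 8A C4 98 F2 B0 B1 93 F0 9D 9A 85.

F0 90 81 82 C4 AF F1 B4 9B 9A D8 8A C4 98 F2 B0 B1 93 F0 9D 9A 85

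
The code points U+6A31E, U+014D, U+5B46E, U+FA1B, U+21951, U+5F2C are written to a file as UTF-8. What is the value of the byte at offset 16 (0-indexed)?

0x91

U+6A31E → 4-byte form F1 AA 8C 9E at offsets 0–3.
U+014D → 2-byte form C5 8D at offsets 4–5.
U+5B46E → 4-byte form F1 9B 91 AE at offsets 6–9.
U+FA1B → 3-byte form EF A8 9B at offsets 10–12.
U+21951 → 4-byte form F0 A1 A5 91 at offsets 13–16.
Offset 16 falls in char 5's range; it's byte 4 of F0 A1 A5 91 = 0x91.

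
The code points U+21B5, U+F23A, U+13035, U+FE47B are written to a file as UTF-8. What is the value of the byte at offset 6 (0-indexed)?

U+21B5 → 3-byte form E2 86 B5 at offsets 0–2.
U+F23A → 3-byte form EF 88 BA at offsets 3–5.
U+13035 → 4-byte form F0 93 80 B5 at offsets 6–9.
Offset 6 falls in char 3's range; it's byte 1 of F0 93 80 B5 = 0xF0.

0xF0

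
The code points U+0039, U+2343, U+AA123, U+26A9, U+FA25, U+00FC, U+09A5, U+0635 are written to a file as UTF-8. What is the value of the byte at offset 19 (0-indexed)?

0xD8

U+0039 → 1-byte form 39 at offsets 0–0.
U+2343 → 3-byte form E2 8D 83 at offsets 1–3.
U+AA123 → 4-byte form F2 AA 84 A3 at offsets 4–7.
U+26A9 → 3-byte form E2 9A A9 at offsets 8–10.
U+FA25 → 3-byte form EF A8 A5 at offsets 11–13.
U+00FC → 2-byte form C3 BC at offsets 14–15.
U+09A5 → 3-byte form E0 A6 A5 at offsets 16–18.
U+0635 → 2-byte form D8 B5 at offsets 19–20.
Offset 19 falls in char 8's range; it's byte 1 of D8 B5 = 0xD8.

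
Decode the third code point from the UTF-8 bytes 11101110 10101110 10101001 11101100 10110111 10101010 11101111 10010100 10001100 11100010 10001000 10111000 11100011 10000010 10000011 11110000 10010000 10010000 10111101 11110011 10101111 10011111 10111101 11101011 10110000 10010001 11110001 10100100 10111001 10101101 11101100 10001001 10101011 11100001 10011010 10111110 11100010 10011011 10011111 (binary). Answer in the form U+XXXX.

Offset 0: leading byte 0xEE = 11101110 → 3-byte char #1 = EE AE A9.
Offset 3: leading byte 0xEC = 11101100 → 3-byte char #2 = EC B7 AA.
Offset 6: leading byte 0xEF = 11101111 → 3-byte char #3 = EF 94 8C.
Leading byte 0xEF = 11101111 matches 1110xxxx → 3-byte sequence.
Byte 1: 0xEF = 11101111, payload 1111 (4 bits).
Byte 2: 0x94 = 10010100 (10xxxxxx ✓), payload 010100.
Byte 3: 0x8C = 10001100 (10xxxxxx ✓), payload 001100.
Concatenate: 1111010100001100 = 0xF50C (16 bits → U+F50C).

U+F50C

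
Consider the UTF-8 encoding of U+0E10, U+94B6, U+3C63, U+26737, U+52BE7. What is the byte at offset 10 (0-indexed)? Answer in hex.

U+0E10 → 3-byte form E0 B8 90 at offsets 0–2.
U+94B6 → 3-byte form E9 92 B6 at offsets 3–5.
U+3C63 → 3-byte form E3 B1 A3 at offsets 6–8.
U+26737 → 4-byte form F0 A6 9C B7 at offsets 9–12.
Offset 10 falls in char 4's range; it's byte 2 of F0 A6 9C B7 = 0xA6.

0xA6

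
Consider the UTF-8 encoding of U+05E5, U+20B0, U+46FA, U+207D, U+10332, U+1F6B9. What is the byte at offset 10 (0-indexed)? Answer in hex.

0xBD

U+05E5 → 2-byte form D7 A5 at offsets 0–1.
U+20B0 → 3-byte form E2 82 B0 at offsets 2–4.
U+46FA → 3-byte form E4 9B BA at offsets 5–7.
U+207D → 3-byte form E2 81 BD at offsets 8–10.
Offset 10 falls in char 4's range; it's byte 3 of E2 81 BD = 0xBD.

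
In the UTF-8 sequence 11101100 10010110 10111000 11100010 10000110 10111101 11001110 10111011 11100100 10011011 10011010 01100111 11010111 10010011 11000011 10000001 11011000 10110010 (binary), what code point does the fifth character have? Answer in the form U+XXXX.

Offset 0: leading byte 0xEC = 11101100 → 3-byte char #1 = EC 96 B8.
Offset 3: leading byte 0xE2 = 11100010 → 3-byte char #2 = E2 86 BD.
Offset 6: leading byte 0xCE = 11001110 → 2-byte char #3 = CE BB.
Offset 8: leading byte 0xE4 = 11100100 → 3-byte char #4 = E4 9B 9A.
Offset 11: leading byte 0x67 = 01100111 → 1-byte char #5 = 67.
Leading byte 0x67 = 01100111 matches 0xxxxxxx → 1-byte sequence.
Byte 1: 0x67 = 01100111, payload 1100111 (7 bits).
Concatenate: 1100111 = 0x67 (7 bits → U+0067).

U+0067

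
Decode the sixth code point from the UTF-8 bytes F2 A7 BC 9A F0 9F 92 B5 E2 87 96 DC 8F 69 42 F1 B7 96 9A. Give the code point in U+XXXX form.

Offset 0: leading byte 0xF2 = 11110010 → 4-byte char #1 = F2 A7 BC 9A.
Offset 4: leading byte 0xF0 = 11110000 → 4-byte char #2 = F0 9F 92 B5.
Offset 8: leading byte 0xE2 = 11100010 → 3-byte char #3 = E2 87 96.
Offset 11: leading byte 0xDC = 11011100 → 2-byte char #4 = DC 8F.
Offset 13: leading byte 0x69 = 01101001 → 1-byte char #5 = 69.
Offset 14: leading byte 0x42 = 01000010 → 1-byte char #6 = 42.
Leading byte 0x42 = 01000010 matches 0xxxxxxx → 1-byte sequence.
Byte 1: 0x42 = 01000010, payload 1000010 (7 bits).
Concatenate: 1000010 = 0x42 (7 bits → U+0042).

U+0042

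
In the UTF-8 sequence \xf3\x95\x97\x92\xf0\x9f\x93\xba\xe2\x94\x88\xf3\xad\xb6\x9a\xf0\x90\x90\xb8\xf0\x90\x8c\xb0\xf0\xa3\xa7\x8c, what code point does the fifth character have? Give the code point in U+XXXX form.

U+10438

Offset 0: leading byte 0xF3 = 11110011 → 4-byte char #1 = F3 95 97 92.
Offset 4: leading byte 0xF0 = 11110000 → 4-byte char #2 = F0 9F 93 BA.
Offset 8: leading byte 0xE2 = 11100010 → 3-byte char #3 = E2 94 88.
Offset 11: leading byte 0xF3 = 11110011 → 4-byte char #4 = F3 AD B6 9A.
Offset 15: leading byte 0xF0 = 11110000 → 4-byte char #5 = F0 90 90 B8.
Leading byte 0xF0 = 11110000 matches 11110xxx → 4-byte sequence.
Byte 1: 0xF0 = 11110000, payload 000 (3 bits).
Byte 2: 0x90 = 10010000 (10xxxxxx ✓), payload 010000.
Byte 3: 0x90 = 10010000 (10xxxxxx ✓), payload 010000.
Byte 4: 0xB8 = 10111000 (10xxxxxx ✓), payload 111000.
Concatenate: 000010000010000111000 = 0x10438 (21 bits → U+10438).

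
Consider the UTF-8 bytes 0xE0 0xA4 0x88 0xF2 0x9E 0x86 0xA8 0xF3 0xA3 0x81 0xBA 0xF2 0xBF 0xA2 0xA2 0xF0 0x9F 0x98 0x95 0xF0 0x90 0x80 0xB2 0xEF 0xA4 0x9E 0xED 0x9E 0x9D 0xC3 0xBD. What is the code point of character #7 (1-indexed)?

Offset 0: leading byte 0xE0 = 11100000 → 3-byte char #1 = E0 A4 88.
Offset 3: leading byte 0xF2 = 11110010 → 4-byte char #2 = F2 9E 86 A8.
Offset 7: leading byte 0xF3 = 11110011 → 4-byte char #3 = F3 A3 81 BA.
Offset 11: leading byte 0xF2 = 11110010 → 4-byte char #4 = F2 BF A2 A2.
Offset 15: leading byte 0xF0 = 11110000 → 4-byte char #5 = F0 9F 98 95.
Offset 19: leading byte 0xF0 = 11110000 → 4-byte char #6 = F0 90 80 B2.
Offset 23: leading byte 0xEF = 11101111 → 3-byte char #7 = EF A4 9E.
Leading byte 0xEF = 11101111 matches 1110xxxx → 3-byte sequence.
Byte 1: 0xEF = 11101111, payload 1111 (4 bits).
Byte 2: 0xA4 = 10100100 (10xxxxxx ✓), payload 100100.
Byte 3: 0x9E = 10011110 (10xxxxxx ✓), payload 011110.
Concatenate: 1111100100011110 = 0xF91E (16 bits → U+F91E).

U+F91E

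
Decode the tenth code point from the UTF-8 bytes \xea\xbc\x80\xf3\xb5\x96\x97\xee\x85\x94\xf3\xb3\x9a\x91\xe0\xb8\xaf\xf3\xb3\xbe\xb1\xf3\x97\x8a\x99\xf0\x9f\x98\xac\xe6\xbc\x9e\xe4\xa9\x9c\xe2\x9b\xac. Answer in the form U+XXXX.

Offset 0: leading byte 0xEA = 11101010 → 3-byte char #1 = EA BC 80.
Offset 3: leading byte 0xF3 = 11110011 → 4-byte char #2 = F3 B5 96 97.
Offset 7: leading byte 0xEE = 11101110 → 3-byte char #3 = EE 85 94.
Offset 10: leading byte 0xF3 = 11110011 → 4-byte char #4 = F3 B3 9A 91.
Offset 14: leading byte 0xE0 = 11100000 → 3-byte char #5 = E0 B8 AF.
Offset 17: leading byte 0xF3 = 11110011 → 4-byte char #6 = F3 B3 BE B1.
Offset 21: leading byte 0xF3 = 11110011 → 4-byte char #7 = F3 97 8A 99.
Offset 25: leading byte 0xF0 = 11110000 → 4-byte char #8 = F0 9F 98 AC.
Offset 29: leading byte 0xE6 = 11100110 → 3-byte char #9 = E6 BC 9E.
Offset 32: leading byte 0xE4 = 11100100 → 3-byte char #10 = E4 A9 9C.
Leading byte 0xE4 = 11100100 matches 1110xxxx → 3-byte sequence.
Byte 1: 0xE4 = 11100100, payload 0100 (4 bits).
Byte 2: 0xA9 = 10101001 (10xxxxxx ✓), payload 101001.
Byte 3: 0x9C = 10011100 (10xxxxxx ✓), payload 011100.
Concatenate: 0100101001011100 = 0x4A5C (16 bits → U+4A5C).

U+4A5C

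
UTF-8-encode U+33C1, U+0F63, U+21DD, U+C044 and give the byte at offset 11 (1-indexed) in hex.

1-indexed offset 11 is 0-indexed offset 10.
U+33C1 → 3-byte form E3 8F 81 at offsets 0–2.
U+0F63 → 3-byte form E0 BD A3 at offsets 3–5.
U+21DD → 3-byte form E2 87 9D at offsets 6–8.
U+C044 → 3-byte form EC 81 84 at offsets 9–11.
Offset 10 falls in char 4's range; it's byte 2 of EC 81 84 = 0x81.

0x81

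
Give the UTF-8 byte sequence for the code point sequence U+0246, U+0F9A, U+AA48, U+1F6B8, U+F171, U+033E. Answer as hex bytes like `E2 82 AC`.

U+0246: 2-byte form → C9 86.
U+0F9A: 3-byte form → E0 BE 9A.
U+AA48: 3-byte form → EA A9 88.
U+1F6B8: 4-byte form → F0 9F 9A B8.
U+F171: 3-byte form → EF 85 B1.
U+033E: 2-byte form → CC BE.
Concatenated (17 bytes): C9 86 E0 BE 9A EA A9 88 F0 9F 9A B8 EF 85 B1 CC BE.

C9 86 E0 BE 9A EA A9 88 F0 9F 9A B8 EF 85 B1 CC BE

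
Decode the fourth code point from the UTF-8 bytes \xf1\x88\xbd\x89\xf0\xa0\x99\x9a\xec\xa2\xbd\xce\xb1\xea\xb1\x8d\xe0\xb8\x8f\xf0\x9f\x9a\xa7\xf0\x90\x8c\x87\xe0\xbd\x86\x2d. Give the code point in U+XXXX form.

U+03B1

Offset 0: leading byte 0xF1 = 11110001 → 4-byte char #1 = F1 88 BD 89.
Offset 4: leading byte 0xF0 = 11110000 → 4-byte char #2 = F0 A0 99 9A.
Offset 8: leading byte 0xEC = 11101100 → 3-byte char #3 = EC A2 BD.
Offset 11: leading byte 0xCE = 11001110 → 2-byte char #4 = CE B1.
Leading byte 0xCE = 11001110 matches 110xxxxx → 2-byte sequence.
Byte 1: 0xCE = 11001110, payload 01110 (5 bits).
Byte 2: 0xB1 = 10110001 (10xxxxxx ✓), payload 110001.
Concatenate: 01110110001 = 0x3B1 (11 bits → U+03B1).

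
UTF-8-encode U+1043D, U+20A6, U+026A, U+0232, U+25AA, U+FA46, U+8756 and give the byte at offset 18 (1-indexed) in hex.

1-indexed offset 18 is 0-indexed offset 17.
U+1043D → 4-byte form F0 90 90 BD at offsets 0–3.
U+20A6 → 3-byte form E2 82 A6 at offsets 4–6.
U+026A → 2-byte form C9 AA at offsets 7–8.
U+0232 → 2-byte form C8 B2 at offsets 9–10.
U+25AA → 3-byte form E2 96 AA at offsets 11–13.
U+FA46 → 3-byte form EF A9 86 at offsets 14–16.
U+8756 → 3-byte form E8 9D 96 at offsets 17–19.
Offset 17 falls in char 7's range; it's byte 1 of E8 9D 96 = 0xE8.

0xE8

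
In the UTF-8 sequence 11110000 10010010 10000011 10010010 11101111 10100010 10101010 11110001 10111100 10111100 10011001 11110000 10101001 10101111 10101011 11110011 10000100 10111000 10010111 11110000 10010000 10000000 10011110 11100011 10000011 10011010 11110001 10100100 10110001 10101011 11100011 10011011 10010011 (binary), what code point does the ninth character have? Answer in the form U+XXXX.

Offset 0: leading byte 0xF0 = 11110000 → 4-byte char #1 = F0 92 83 92.
Offset 4: leading byte 0xEF = 11101111 → 3-byte char #2 = EF A2 AA.
Offset 7: leading byte 0xF1 = 11110001 → 4-byte char #3 = F1 BC BC 99.
Offset 11: leading byte 0xF0 = 11110000 → 4-byte char #4 = F0 A9 AF AB.
Offset 15: leading byte 0xF3 = 11110011 → 4-byte char #5 = F3 84 B8 97.
Offset 19: leading byte 0xF0 = 11110000 → 4-byte char #6 = F0 90 80 9E.
Offset 23: leading byte 0xE3 = 11100011 → 3-byte char #7 = E3 83 9A.
Offset 26: leading byte 0xF1 = 11110001 → 4-byte char #8 = F1 A4 B1 AB.
Offset 30: leading byte 0xE3 = 11100011 → 3-byte char #9 = E3 9B 93.
Leading byte 0xE3 = 11100011 matches 1110xxxx → 3-byte sequence.
Byte 1: 0xE3 = 11100011, payload 0011 (4 bits).
Byte 2: 0x9B = 10011011 (10xxxxxx ✓), payload 011011.
Byte 3: 0x93 = 10010011 (10xxxxxx ✓), payload 010011.
Concatenate: 0011011011010011 = 0x36D3 (16 bits → U+36D3).

U+36D3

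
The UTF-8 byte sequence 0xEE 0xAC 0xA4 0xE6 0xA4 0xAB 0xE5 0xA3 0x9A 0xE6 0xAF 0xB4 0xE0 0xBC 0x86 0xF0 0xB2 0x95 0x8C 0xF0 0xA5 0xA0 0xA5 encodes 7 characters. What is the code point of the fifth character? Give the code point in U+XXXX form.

U+0F06

Offset 0: leading byte 0xEE = 11101110 → 3-byte char #1 = EE AC A4.
Offset 3: leading byte 0xE6 = 11100110 → 3-byte char #2 = E6 A4 AB.
Offset 6: leading byte 0xE5 = 11100101 → 3-byte char #3 = E5 A3 9A.
Offset 9: leading byte 0xE6 = 11100110 → 3-byte char #4 = E6 AF B4.
Offset 12: leading byte 0xE0 = 11100000 → 3-byte char #5 = E0 BC 86.
Leading byte 0xE0 = 11100000 matches 1110xxxx → 3-byte sequence.
Byte 1: 0xE0 = 11100000, payload 0000 (4 bits).
Byte 2: 0xBC = 10111100 (10xxxxxx ✓), payload 111100.
Byte 3: 0x86 = 10000110 (10xxxxxx ✓), payload 000110.
Concatenate: 0000111100000110 = 0xF06 (16 bits → U+0F06).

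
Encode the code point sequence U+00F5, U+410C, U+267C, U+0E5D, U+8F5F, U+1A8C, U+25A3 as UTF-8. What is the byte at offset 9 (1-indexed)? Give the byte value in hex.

1-indexed offset 9 is 0-indexed offset 8.
U+00F5 → 2-byte form C3 B5 at offsets 0–1.
U+410C → 3-byte form E4 84 8C at offsets 2–4.
U+267C → 3-byte form E2 99 BC at offsets 5–7.
U+0E5D → 3-byte form E0 B9 9D at offsets 8–10.
Offset 8 falls in char 4's range; it's byte 1 of E0 B9 9D = 0xE0.

0xE0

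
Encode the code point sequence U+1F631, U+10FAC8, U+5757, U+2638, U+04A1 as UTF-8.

F0 9F 98 B1 F4 8F AB 88 E5 9D 97 E2 98 B8 D2 A1

U+1F631: 4-byte form → F0 9F 98 B1.
U+10FAC8: 4-byte form → F4 8F AB 88.
U+5757: 3-byte form → E5 9D 97.
U+2638: 3-byte form → E2 98 B8.
U+04A1: 2-byte form → D2 A1.
Concatenated (16 bytes): F0 9F 98 B1 F4 8F AB 88 E5 9D 97 E2 98 B8 D2 A1.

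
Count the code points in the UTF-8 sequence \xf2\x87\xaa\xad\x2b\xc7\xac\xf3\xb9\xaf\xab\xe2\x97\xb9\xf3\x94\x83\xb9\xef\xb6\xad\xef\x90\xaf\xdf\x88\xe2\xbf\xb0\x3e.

11

Byte at offset 0: 0xF2 = 11110010 → 4-byte char (#1). Advance 4.
Byte at offset 4: 0x2B = 00101011 → 1-byte char (#2). Advance 1.
Byte at offset 5: 0xC7 = 11000111 → 2-byte char (#3). Advance 2.
Byte at offset 7: 0xF3 = 11110011 → 4-byte char (#4). Advance 4.
Byte at offset 11: 0xE2 = 11100010 → 3-byte char (#5). Advance 3.
Byte at offset 14: 0xF3 = 11110011 → 4-byte char (#6). Advance 4.
Byte at offset 18: 0xEF = 11101111 → 3-byte char (#7). Advance 3.
Byte at offset 21: 0xEF = 11101111 → 3-byte char (#8). Advance 3.
Byte at offset 24: 0xDF = 11011111 → 2-byte char (#9). Advance 2.
Byte at offset 26: 0xE2 = 11100010 → 3-byte char (#10). Advance 3.
Byte at offset 29: 0x3E = 00111110 → 1-byte char (#11). Advance 1.
Reached end at offset 30 after 11 code points.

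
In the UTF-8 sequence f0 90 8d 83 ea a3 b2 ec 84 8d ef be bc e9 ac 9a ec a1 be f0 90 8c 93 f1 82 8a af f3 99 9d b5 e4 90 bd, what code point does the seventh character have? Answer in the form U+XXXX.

Offset 0: leading byte 0xF0 = 11110000 → 4-byte char #1 = F0 90 8D 83.
Offset 4: leading byte 0xEA = 11101010 → 3-byte char #2 = EA A3 B2.
Offset 7: leading byte 0xEC = 11101100 → 3-byte char #3 = EC 84 8D.
Offset 10: leading byte 0xEF = 11101111 → 3-byte char #4 = EF BE BC.
Offset 13: leading byte 0xE9 = 11101001 → 3-byte char #5 = E9 AC 9A.
Offset 16: leading byte 0xEC = 11101100 → 3-byte char #6 = EC A1 BE.
Offset 19: leading byte 0xF0 = 11110000 → 4-byte char #7 = F0 90 8C 93.
Leading byte 0xF0 = 11110000 matches 11110xxx → 4-byte sequence.
Byte 1: 0xF0 = 11110000, payload 000 (3 bits).
Byte 2: 0x90 = 10010000 (10xxxxxx ✓), payload 010000.
Byte 3: 0x8C = 10001100 (10xxxxxx ✓), payload 001100.
Byte 4: 0x93 = 10010011 (10xxxxxx ✓), payload 010011.
Concatenate: 000010000001100010011 = 0x10313 (21 bits → U+10313).

U+10313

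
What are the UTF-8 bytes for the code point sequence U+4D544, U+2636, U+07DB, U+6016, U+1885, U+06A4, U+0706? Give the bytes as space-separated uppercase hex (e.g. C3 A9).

F1 8D 95 84 E2 98 B6 DF 9B E6 80 96 E1 A2 85 DA A4 DC 86

U+4D544: 4-byte form → F1 8D 95 84.
U+2636: 3-byte form → E2 98 B6.
U+07DB: 2-byte form → DF 9B.
U+6016: 3-byte form → E6 80 96.
U+1885: 3-byte form → E1 A2 85.
U+06A4: 2-byte form → DA A4.
U+0706: 2-byte form → DC 86.
Concatenated (19 bytes): F1 8D 95 84 E2 98 B6 DF 9B E6 80 96 E1 A2 85 DA A4 DC 86.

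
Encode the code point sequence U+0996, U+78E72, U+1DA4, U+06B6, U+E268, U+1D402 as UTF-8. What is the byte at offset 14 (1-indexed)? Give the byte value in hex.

1-indexed offset 14 is 0-indexed offset 13.
U+0996 → 3-byte form E0 A6 96 at offsets 0–2.
U+78E72 → 4-byte form F1 B8 B9 B2 at offsets 3–6.
U+1DA4 → 3-byte form E1 B6 A4 at offsets 7–9.
U+06B6 → 2-byte form DA B6 at offsets 10–11.
U+E268 → 3-byte form EE 89 A8 at offsets 12–14.
Offset 13 falls in char 5's range; it's byte 2 of EE 89 A8 = 0x89.

0x89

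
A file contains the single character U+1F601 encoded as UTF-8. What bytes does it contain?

F0 9F 98 81

U+1F601 = 0x1F601 = 128513 decimal. In range U+10000–U+10FFFF → 4-byte form: 11110xxx 10xxxxxx 10xxxxxx 10xxxxxx.
Binary (21 bits): 000011111011000000001.
Split 3+6+6+6: 000 | 011111 | 011000 | 000001.
Byte 1: 11110000 = 0xF0.
Byte 2: 10011111 = 0x9F.
Byte 3: 10011000 = 0x98.
Byte 4: 10000001 = 0x81.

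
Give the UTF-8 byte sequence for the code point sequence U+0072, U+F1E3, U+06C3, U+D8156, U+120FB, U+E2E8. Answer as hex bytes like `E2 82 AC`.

U+0072: 1-byte form → 72.
U+F1E3: 3-byte form → EF 87 A3.
U+06C3: 2-byte form → DB 83.
U+D8156: 4-byte form → F3 98 85 96.
U+120FB: 4-byte form → F0 92 83 BB.
U+E2E8: 3-byte form → EE 8B A8.
Concatenated (17 bytes): 72 EF 87 A3 DB 83 F3 98 85 96 F0 92 83 BB EE 8B A8.

72 EF 87 A3 DB 83 F3 98 85 96 F0 92 83 BB EE 8B A8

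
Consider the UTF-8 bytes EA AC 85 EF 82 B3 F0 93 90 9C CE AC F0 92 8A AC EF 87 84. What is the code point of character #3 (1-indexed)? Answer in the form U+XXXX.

U+1341C

Offset 0: leading byte 0xEA = 11101010 → 3-byte char #1 = EA AC 85.
Offset 3: leading byte 0xEF = 11101111 → 3-byte char #2 = EF 82 B3.
Offset 6: leading byte 0xF0 = 11110000 → 4-byte char #3 = F0 93 90 9C.
Leading byte 0xF0 = 11110000 matches 11110xxx → 4-byte sequence.
Byte 1: 0xF0 = 11110000, payload 000 (3 bits).
Byte 2: 0x93 = 10010011 (10xxxxxx ✓), payload 010011.
Byte 3: 0x90 = 10010000 (10xxxxxx ✓), payload 010000.
Byte 4: 0x9C = 10011100 (10xxxxxx ✓), payload 011100.
Concatenate: 000010011010000011100 = 0x1341C (21 bits → U+1341C).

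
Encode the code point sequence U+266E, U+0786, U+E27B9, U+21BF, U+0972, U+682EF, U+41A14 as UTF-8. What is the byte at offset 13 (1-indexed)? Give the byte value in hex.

0xE0

1-indexed offset 13 is 0-indexed offset 12.
U+266E → 3-byte form E2 99 AE at offsets 0–2.
U+0786 → 2-byte form DE 86 at offsets 3–4.
U+E27B9 → 4-byte form F3 A2 9E B9 at offsets 5–8.
U+21BF → 3-byte form E2 86 BF at offsets 9–11.
U+0972 → 3-byte form E0 A5 B2 at offsets 12–14.
Offset 12 falls in char 5's range; it's byte 1 of E0 A5 B2 = 0xE0.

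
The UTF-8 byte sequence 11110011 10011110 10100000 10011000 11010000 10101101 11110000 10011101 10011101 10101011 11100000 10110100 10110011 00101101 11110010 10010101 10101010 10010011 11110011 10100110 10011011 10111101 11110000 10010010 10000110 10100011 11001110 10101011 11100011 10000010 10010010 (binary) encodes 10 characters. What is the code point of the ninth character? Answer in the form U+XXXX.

Offset 0: leading byte 0xF3 = 11110011 → 4-byte char #1 = F3 9E A0 98.
Offset 4: leading byte 0xD0 = 11010000 → 2-byte char #2 = D0 AD.
Offset 6: leading byte 0xF0 = 11110000 → 4-byte char #3 = F0 9D 9D AB.
Offset 10: leading byte 0xE0 = 11100000 → 3-byte char #4 = E0 B4 B3.
Offset 13: leading byte 0x2D = 00101101 → 1-byte char #5 = 2D.
Offset 14: leading byte 0xF2 = 11110010 → 4-byte char #6 = F2 95 AA 93.
Offset 18: leading byte 0xF3 = 11110011 → 4-byte char #7 = F3 A6 9B BD.
Offset 22: leading byte 0xF0 = 11110000 → 4-byte char #8 = F0 92 86 A3.
Offset 26: leading byte 0xCE = 11001110 → 2-byte char #9 = CE AB.
Leading byte 0xCE = 11001110 matches 110xxxxx → 2-byte sequence.
Byte 1: 0xCE = 11001110, payload 01110 (5 bits).
Byte 2: 0xAB = 10101011 (10xxxxxx ✓), payload 101011.
Concatenate: 01110101011 = 0x3AB (11 bits → U+03AB).

U+03AB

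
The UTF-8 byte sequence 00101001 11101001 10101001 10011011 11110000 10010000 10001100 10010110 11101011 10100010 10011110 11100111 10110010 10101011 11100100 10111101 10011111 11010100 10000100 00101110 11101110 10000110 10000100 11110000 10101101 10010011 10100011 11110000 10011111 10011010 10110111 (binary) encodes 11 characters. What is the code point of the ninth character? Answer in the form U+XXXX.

Offset 0: leading byte 0x29 = 00101001 → 1-byte char #1 = 29.
Offset 1: leading byte 0xE9 = 11101001 → 3-byte char #2 = E9 A9 9B.
Offset 4: leading byte 0xF0 = 11110000 → 4-byte char #3 = F0 90 8C 96.
Offset 8: leading byte 0xEB = 11101011 → 3-byte char #4 = EB A2 9E.
Offset 11: leading byte 0xE7 = 11100111 → 3-byte char #5 = E7 B2 AB.
Offset 14: leading byte 0xE4 = 11100100 → 3-byte char #6 = E4 BD 9F.
Offset 17: leading byte 0xD4 = 11010100 → 2-byte char #7 = D4 84.
Offset 19: leading byte 0x2E = 00101110 → 1-byte char #8 = 2E.
Offset 20: leading byte 0xEE = 11101110 → 3-byte char #9 = EE 86 84.
Leading byte 0xEE = 11101110 matches 1110xxxx → 3-byte sequence.
Byte 1: 0xEE = 11101110, payload 1110 (4 bits).
Byte 2: 0x86 = 10000110 (10xxxxxx ✓), payload 000110.
Byte 3: 0x84 = 10000100 (10xxxxxx ✓), payload 000100.
Concatenate: 1110000110000100 = 0xE184 (16 bits → U+E184).

U+E184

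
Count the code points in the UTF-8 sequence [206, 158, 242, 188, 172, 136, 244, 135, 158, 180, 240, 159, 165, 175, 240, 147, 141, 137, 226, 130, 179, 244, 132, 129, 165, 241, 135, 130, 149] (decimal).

8

Byte at offset 0: 0xCE = 11001110 → 2-byte char (#1). Advance 2.
Byte at offset 2: 0xF2 = 11110010 → 4-byte char (#2). Advance 4.
Byte at offset 6: 0xF4 = 11110100 → 4-byte char (#3). Advance 4.
Byte at offset 10: 0xF0 = 11110000 → 4-byte char (#4). Advance 4.
Byte at offset 14: 0xF0 = 11110000 → 4-byte char (#5). Advance 4.
Byte at offset 18: 0xE2 = 11100010 → 3-byte char (#6). Advance 3.
Byte at offset 21: 0xF4 = 11110100 → 4-byte char (#7). Advance 4.
Byte at offset 25: 0xF1 = 11110001 → 4-byte char (#8). Advance 4.
Reached end at offset 29 after 8 code points.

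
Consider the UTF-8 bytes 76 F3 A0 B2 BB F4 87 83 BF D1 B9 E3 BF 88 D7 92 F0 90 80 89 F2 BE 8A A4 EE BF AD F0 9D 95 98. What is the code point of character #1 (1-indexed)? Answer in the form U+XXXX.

U+0076

Offset 0: leading byte 0x76 = 01110110 → 1-byte char #1 = 76.
Leading byte 0x76 = 01110110 matches 0xxxxxxx → 1-byte sequence.
Byte 1: 0x76 = 01110110, payload 1110110 (7 bits).
Concatenate: 1110110 = 0x76 (7 bits → U+0076).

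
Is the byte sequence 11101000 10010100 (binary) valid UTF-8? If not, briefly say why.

invalid (sequence truncated)

Leading byte 0xE8 = 11101000 → 3-byte form, but only 2 bytes are present.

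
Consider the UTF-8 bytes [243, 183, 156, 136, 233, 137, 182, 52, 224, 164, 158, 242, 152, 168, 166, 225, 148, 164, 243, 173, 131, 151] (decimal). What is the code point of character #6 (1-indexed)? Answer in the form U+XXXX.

U+1524

Offset 0: leading byte 0xF3 = 11110011 → 4-byte char #1 = F3 B7 9C 88.
Offset 4: leading byte 0xE9 = 11101001 → 3-byte char #2 = E9 89 B6.
Offset 7: leading byte 0x34 = 00110100 → 1-byte char #3 = 34.
Offset 8: leading byte 0xE0 = 11100000 → 3-byte char #4 = E0 A4 9E.
Offset 11: leading byte 0xF2 = 11110010 → 4-byte char #5 = F2 98 A8 A6.
Offset 15: leading byte 0xE1 = 11100001 → 3-byte char #6 = E1 94 A4.
Leading byte 0xE1 = 11100001 matches 1110xxxx → 3-byte sequence.
Byte 1: 0xE1 = 11100001, payload 0001 (4 bits).
Byte 2: 0x94 = 10010100 (10xxxxxx ✓), payload 010100.
Byte 3: 0xA4 = 10100100 (10xxxxxx ✓), payload 100100.
Concatenate: 0001010100100100 = 0x1524 (16 bits → U+1524).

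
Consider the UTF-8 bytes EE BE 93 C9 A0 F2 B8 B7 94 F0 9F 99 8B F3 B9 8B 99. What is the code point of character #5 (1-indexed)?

U+F92D9

Offset 0: leading byte 0xEE = 11101110 → 3-byte char #1 = EE BE 93.
Offset 3: leading byte 0xC9 = 11001001 → 2-byte char #2 = C9 A0.
Offset 5: leading byte 0xF2 = 11110010 → 4-byte char #3 = F2 B8 B7 94.
Offset 9: leading byte 0xF0 = 11110000 → 4-byte char #4 = F0 9F 99 8B.
Offset 13: leading byte 0xF3 = 11110011 → 4-byte char #5 = F3 B9 8B 99.
Leading byte 0xF3 = 11110011 matches 11110xxx → 4-byte sequence.
Byte 1: 0xF3 = 11110011, payload 011 (3 bits).
Byte 2: 0xB9 = 10111001 (10xxxxxx ✓), payload 111001.
Byte 3: 0x8B = 10001011 (10xxxxxx ✓), payload 001011.
Byte 4: 0x99 = 10011001 (10xxxxxx ✓), payload 011001.
Concatenate: 011111001001011011001 = 0xF92D9 (21 bits → U+F92D9).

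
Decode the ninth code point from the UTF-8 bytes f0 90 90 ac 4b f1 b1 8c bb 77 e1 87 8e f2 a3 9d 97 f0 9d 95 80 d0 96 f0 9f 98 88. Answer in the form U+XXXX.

Offset 0: leading byte 0xF0 = 11110000 → 4-byte char #1 = F0 90 90 AC.
Offset 4: leading byte 0x4B = 01001011 → 1-byte char #2 = 4B.
Offset 5: leading byte 0xF1 = 11110001 → 4-byte char #3 = F1 B1 8C BB.
Offset 9: leading byte 0x77 = 01110111 → 1-byte char #4 = 77.
Offset 10: leading byte 0xE1 = 11100001 → 3-byte char #5 = E1 87 8E.
Offset 13: leading byte 0xF2 = 11110010 → 4-byte char #6 = F2 A3 9D 97.
Offset 17: leading byte 0xF0 = 11110000 → 4-byte char #7 = F0 9D 95 80.
Offset 21: leading byte 0xD0 = 11010000 → 2-byte char #8 = D0 96.
Offset 23: leading byte 0xF0 = 11110000 → 4-byte char #9 = F0 9F 98 88.
Leading byte 0xF0 = 11110000 matches 11110xxx → 4-byte sequence.
Byte 1: 0xF0 = 11110000, payload 000 (3 bits).
Byte 2: 0x9F = 10011111 (10xxxxxx ✓), payload 011111.
Byte 3: 0x98 = 10011000 (10xxxxxx ✓), payload 011000.
Byte 4: 0x88 = 10001000 (10xxxxxx ✓), payload 001000.
Concatenate: 000011111011000001000 = 0x1F608 (21 bits → U+1F608).

U+1F608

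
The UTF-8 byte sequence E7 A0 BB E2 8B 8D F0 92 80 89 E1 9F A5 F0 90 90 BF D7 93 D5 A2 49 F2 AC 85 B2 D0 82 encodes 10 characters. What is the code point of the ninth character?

U+AC172

Offset 0: leading byte 0xE7 = 11100111 → 3-byte char #1 = E7 A0 BB.
Offset 3: leading byte 0xE2 = 11100010 → 3-byte char #2 = E2 8B 8D.
Offset 6: leading byte 0xF0 = 11110000 → 4-byte char #3 = F0 92 80 89.
Offset 10: leading byte 0xE1 = 11100001 → 3-byte char #4 = E1 9F A5.
Offset 13: leading byte 0xF0 = 11110000 → 4-byte char #5 = F0 90 90 BF.
Offset 17: leading byte 0xD7 = 11010111 → 2-byte char #6 = D7 93.
Offset 19: leading byte 0xD5 = 11010101 → 2-byte char #7 = D5 A2.
Offset 21: leading byte 0x49 = 01001001 → 1-byte char #8 = 49.
Offset 22: leading byte 0xF2 = 11110010 → 4-byte char #9 = F2 AC 85 B2.
Leading byte 0xF2 = 11110010 matches 11110xxx → 4-byte sequence.
Byte 1: 0xF2 = 11110010, payload 010 (3 bits).
Byte 2: 0xAC = 10101100 (10xxxxxx ✓), payload 101100.
Byte 3: 0x85 = 10000101 (10xxxxxx ✓), payload 000101.
Byte 4: 0xB2 = 10110010 (10xxxxxx ✓), payload 110010.
Concatenate: 010101100000101110010 = 0xAC172 (21 bits → U+AC172).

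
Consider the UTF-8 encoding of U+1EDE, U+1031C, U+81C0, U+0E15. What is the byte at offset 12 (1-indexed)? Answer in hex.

1-indexed offset 12 is 0-indexed offset 11.
U+1EDE → 3-byte form E1 BB 9E at offsets 0–2.
U+1031C → 4-byte form F0 90 8C 9C at offsets 3–6.
U+81C0 → 3-byte form E8 87 80 at offsets 7–9.
U+0E15 → 3-byte form E0 B8 95 at offsets 10–12.
Offset 11 falls in char 4's range; it's byte 2 of E0 B8 95 = 0xB8.

0xB8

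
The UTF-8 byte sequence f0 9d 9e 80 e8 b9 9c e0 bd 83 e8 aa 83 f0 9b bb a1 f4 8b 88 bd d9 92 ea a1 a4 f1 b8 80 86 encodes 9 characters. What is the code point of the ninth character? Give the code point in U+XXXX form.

Offset 0: leading byte 0xF0 = 11110000 → 4-byte char #1 = F0 9D 9E 80.
Offset 4: leading byte 0xE8 = 11101000 → 3-byte char #2 = E8 B9 9C.
Offset 7: leading byte 0xE0 = 11100000 → 3-byte char #3 = E0 BD 83.
Offset 10: leading byte 0xE8 = 11101000 → 3-byte char #4 = E8 AA 83.
Offset 13: leading byte 0xF0 = 11110000 → 4-byte char #5 = F0 9B BB A1.
Offset 17: leading byte 0xF4 = 11110100 → 4-byte char #6 = F4 8B 88 BD.
Offset 21: leading byte 0xD9 = 11011001 → 2-byte char #7 = D9 92.
Offset 23: leading byte 0xEA = 11101010 → 3-byte char #8 = EA A1 A4.
Offset 26: leading byte 0xF1 = 11110001 → 4-byte char #9 = F1 B8 80 86.
Leading byte 0xF1 = 11110001 matches 11110xxx → 4-byte sequence.
Byte 1: 0xF1 = 11110001, payload 001 (3 bits).
Byte 2: 0xB8 = 10111000 (10xxxxxx ✓), payload 111000.
Byte 3: 0x80 = 10000000 (10xxxxxx ✓), payload 000000.
Byte 4: 0x86 = 10000110 (10xxxxxx ✓), payload 000110.
Concatenate: 001111000000000000110 = 0x78006 (21 bits → U+78006).

U+78006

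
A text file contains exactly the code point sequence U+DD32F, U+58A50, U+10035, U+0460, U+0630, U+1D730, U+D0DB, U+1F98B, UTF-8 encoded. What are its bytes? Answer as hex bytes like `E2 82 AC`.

U+DD32F: 4-byte form → F3 9D 8C AF.
U+58A50: 4-byte form → F1 98 A9 90.
U+10035: 4-byte form → F0 90 80 B5.
U+0460: 2-byte form → D1 A0.
U+0630: 2-byte form → D8 B0.
U+1D730: 4-byte form → F0 9D 9C B0.
U+D0DB: 3-byte form → ED 83 9B.
U+1F98B: 4-byte form → F0 9F A6 8B.
Concatenated (27 bytes): F3 9D 8C AF F1 98 A9 90 F0 90 80 B5 D1 A0 D8 B0 F0 9D 9C B0 ED 83 9B F0 9F A6 8B.

F3 9D 8C AF F1 98 A9 90 F0 90 80 B5 D1 A0 D8 B0 F0 9D 9C B0 ED 83 9B F0 9F A6 8B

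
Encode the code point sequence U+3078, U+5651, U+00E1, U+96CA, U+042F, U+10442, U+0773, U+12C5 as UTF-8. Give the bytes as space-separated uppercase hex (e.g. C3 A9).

E3 81 B8 E5 99 91 C3 A1 E9 9B 8A D0 AF F0 90 91 82 DD B3 E1 8B 85

U+3078: 3-byte form → E3 81 B8.
U+5651: 3-byte form → E5 99 91.
U+00E1: 2-byte form → C3 A1.
U+96CA: 3-byte form → E9 9B 8A.
U+042F: 2-byte form → D0 AF.
U+10442: 4-byte form → F0 90 91 82.
U+0773: 2-byte form → DD B3.
U+12C5: 3-byte form → E1 8B 85.
Concatenated (22 bytes): E3 81 B8 E5 99 91 C3 A1 E9 9B 8A D0 AF F0 90 91 82 DD B3 E1 8B 85.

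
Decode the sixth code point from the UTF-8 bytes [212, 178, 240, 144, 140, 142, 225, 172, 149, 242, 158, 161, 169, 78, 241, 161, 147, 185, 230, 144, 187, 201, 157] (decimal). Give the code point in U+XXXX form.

U+614F9

Offset 0: leading byte 0xD4 = 11010100 → 2-byte char #1 = D4 B2.
Offset 2: leading byte 0xF0 = 11110000 → 4-byte char #2 = F0 90 8C 8E.
Offset 6: leading byte 0xE1 = 11100001 → 3-byte char #3 = E1 AC 95.
Offset 9: leading byte 0xF2 = 11110010 → 4-byte char #4 = F2 9E A1 A9.
Offset 13: leading byte 0x4E = 01001110 → 1-byte char #5 = 4E.
Offset 14: leading byte 0xF1 = 11110001 → 4-byte char #6 = F1 A1 93 B9.
Leading byte 0xF1 = 11110001 matches 11110xxx → 4-byte sequence.
Byte 1: 0xF1 = 11110001, payload 001 (3 bits).
Byte 2: 0xA1 = 10100001 (10xxxxxx ✓), payload 100001.
Byte 3: 0x93 = 10010011 (10xxxxxx ✓), payload 010011.
Byte 4: 0xB9 = 10111001 (10xxxxxx ✓), payload 111001.
Concatenate: 001100001010011111001 = 0x614F9 (21 bits → U+614F9).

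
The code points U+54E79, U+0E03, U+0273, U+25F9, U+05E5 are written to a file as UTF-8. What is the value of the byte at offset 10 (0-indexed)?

0x97

U+54E79 → 4-byte form F1 94 B9 B9 at offsets 0–3.
U+0E03 → 3-byte form E0 B8 83 at offsets 4–6.
U+0273 → 2-byte form C9 B3 at offsets 7–8.
U+25F9 → 3-byte form E2 97 B9 at offsets 9–11.
Offset 10 falls in char 4's range; it's byte 2 of E2 97 B9 = 0x97.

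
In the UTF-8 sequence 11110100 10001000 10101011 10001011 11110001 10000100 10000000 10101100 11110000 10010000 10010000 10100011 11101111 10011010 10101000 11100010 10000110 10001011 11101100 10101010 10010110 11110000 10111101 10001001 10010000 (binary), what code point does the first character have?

Offset 0: leading byte 0xF4 = 11110100 → 4-byte char #1 = F4 88 AB 8B.
Leading byte 0xF4 = 11110100 matches 11110xxx → 4-byte sequence.
Byte 1: 0xF4 = 11110100, payload 100 (3 bits).
Byte 2: 0x88 = 10001000 (10xxxxxx ✓), payload 001000.
Byte 3: 0xAB = 10101011 (10xxxxxx ✓), payload 101011.
Byte 4: 0x8B = 10001011 (10xxxxxx ✓), payload 001011.
Concatenate: 100001000101011001011 = 0x108ACB (21 bits → U+108ACB).

U+108ACB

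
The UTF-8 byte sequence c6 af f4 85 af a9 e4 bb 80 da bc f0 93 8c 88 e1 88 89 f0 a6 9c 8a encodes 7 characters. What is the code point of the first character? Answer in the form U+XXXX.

Offset 0: leading byte 0xC6 = 11000110 → 2-byte char #1 = C6 AF.
Leading byte 0xC6 = 11000110 matches 110xxxxx → 2-byte sequence.
Byte 1: 0xC6 = 11000110, payload 00110 (5 bits).
Byte 2: 0xAF = 10101111 (10xxxxxx ✓), payload 101111.
Concatenate: 00110101111 = 0x1AF (11 bits → U+01AF).

U+01AF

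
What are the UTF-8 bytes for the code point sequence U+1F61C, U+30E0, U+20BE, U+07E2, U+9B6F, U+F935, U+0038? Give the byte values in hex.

U+1F61C: 4-byte form → F0 9F 98 9C.
U+30E0: 3-byte form → E3 83 A0.
U+20BE: 3-byte form → E2 82 BE.
U+07E2: 2-byte form → DF A2.
U+9B6F: 3-byte form → E9 AD AF.
U+F935: 3-byte form → EF A4 B5.
U+0038: 1-byte form → 38.
Concatenated (19 bytes): F0 9F 98 9C E3 83 A0 E2 82 BE DF A2 E9 AD AF EF A4 B5 38.

F0 9F 98 9C E3 83 A0 E2 82 BE DF A2 E9 AD AF EF A4 B5 38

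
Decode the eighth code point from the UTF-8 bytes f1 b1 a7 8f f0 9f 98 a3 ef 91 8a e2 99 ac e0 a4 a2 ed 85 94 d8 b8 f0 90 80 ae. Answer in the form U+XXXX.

Offset 0: leading byte 0xF1 = 11110001 → 4-byte char #1 = F1 B1 A7 8F.
Offset 4: leading byte 0xF0 = 11110000 → 4-byte char #2 = F0 9F 98 A3.
Offset 8: leading byte 0xEF = 11101111 → 3-byte char #3 = EF 91 8A.
Offset 11: leading byte 0xE2 = 11100010 → 3-byte char #4 = E2 99 AC.
Offset 14: leading byte 0xE0 = 11100000 → 3-byte char #5 = E0 A4 A2.
Offset 17: leading byte 0xED = 11101101 → 3-byte char #6 = ED 85 94.
Offset 20: leading byte 0xD8 = 11011000 → 2-byte char #7 = D8 B8.
Offset 22: leading byte 0xF0 = 11110000 → 4-byte char #8 = F0 90 80 AE.
Leading byte 0xF0 = 11110000 matches 11110xxx → 4-byte sequence.
Byte 1: 0xF0 = 11110000, payload 000 (3 bits).
Byte 2: 0x90 = 10010000 (10xxxxxx ✓), payload 010000.
Byte 3: 0x80 = 10000000 (10xxxxxx ✓), payload 000000.
Byte 4: 0xAE = 10101110 (10xxxxxx ✓), payload 101110.
Concatenate: 000010000000000101110 = 0x1002E (21 bits → U+1002E).

U+1002E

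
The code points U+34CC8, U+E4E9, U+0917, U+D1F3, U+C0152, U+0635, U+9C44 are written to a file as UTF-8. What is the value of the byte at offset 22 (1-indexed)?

0x84

1-indexed offset 22 is 0-indexed offset 21.
U+34CC8 → 4-byte form F0 B4 B3 88 at offsets 0–3.
U+E4E9 → 3-byte form EE 93 A9 at offsets 4–6.
U+0917 → 3-byte form E0 A4 97 at offsets 7–9.
U+D1F3 → 3-byte form ED 87 B3 at offsets 10–12.
U+C0152 → 4-byte form F3 80 85 92 at offsets 13–16.
U+0635 → 2-byte form D8 B5 at offsets 17–18.
U+9C44 → 3-byte form E9 B1 84 at offsets 19–21.
Offset 21 falls in char 7's range; it's byte 3 of E9 B1 84 = 0x84.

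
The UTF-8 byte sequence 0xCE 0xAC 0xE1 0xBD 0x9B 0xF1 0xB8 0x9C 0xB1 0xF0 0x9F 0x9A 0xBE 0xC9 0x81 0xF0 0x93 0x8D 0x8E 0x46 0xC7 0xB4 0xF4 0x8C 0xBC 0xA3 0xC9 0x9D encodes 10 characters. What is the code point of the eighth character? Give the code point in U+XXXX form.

U+01F4

Offset 0: leading byte 0xCE = 11001110 → 2-byte char #1 = CE AC.
Offset 2: leading byte 0xE1 = 11100001 → 3-byte char #2 = E1 BD 9B.
Offset 5: leading byte 0xF1 = 11110001 → 4-byte char #3 = F1 B8 9C B1.
Offset 9: leading byte 0xF0 = 11110000 → 4-byte char #4 = F0 9F 9A BE.
Offset 13: leading byte 0xC9 = 11001001 → 2-byte char #5 = C9 81.
Offset 15: leading byte 0xF0 = 11110000 → 4-byte char #6 = F0 93 8D 8E.
Offset 19: leading byte 0x46 = 01000110 → 1-byte char #7 = 46.
Offset 20: leading byte 0xC7 = 11000111 → 2-byte char #8 = C7 B4.
Leading byte 0xC7 = 11000111 matches 110xxxxx → 2-byte sequence.
Byte 1: 0xC7 = 11000111, payload 00111 (5 bits).
Byte 2: 0xB4 = 10110100 (10xxxxxx ✓), payload 110100.
Concatenate: 00111110100 = 0x1F4 (11 bits → U+01F4).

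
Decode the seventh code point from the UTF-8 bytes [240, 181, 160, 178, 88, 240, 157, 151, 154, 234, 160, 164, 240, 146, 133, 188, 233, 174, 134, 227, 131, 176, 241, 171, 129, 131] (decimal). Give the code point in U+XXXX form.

Offset 0: leading byte 0xF0 = 11110000 → 4-byte char #1 = F0 B5 A0 B2.
Offset 4: leading byte 0x58 = 01011000 → 1-byte char #2 = 58.
Offset 5: leading byte 0xF0 = 11110000 → 4-byte char #3 = F0 9D 97 9A.
Offset 9: leading byte 0xEA = 11101010 → 3-byte char #4 = EA A0 A4.
Offset 12: leading byte 0xF0 = 11110000 → 4-byte char #5 = F0 92 85 BC.
Offset 16: leading byte 0xE9 = 11101001 → 3-byte char #6 = E9 AE 86.
Offset 19: leading byte 0xE3 = 11100011 → 3-byte char #7 = E3 83 B0.
Leading byte 0xE3 = 11100011 matches 1110xxxx → 3-byte sequence.
Byte 1: 0xE3 = 11100011, payload 0011 (4 bits).
Byte 2: 0x83 = 10000011 (10xxxxxx ✓), payload 000011.
Byte 3: 0xB0 = 10110000 (10xxxxxx ✓), payload 110000.
Concatenate: 0011000011110000 = 0x30F0 (16 bits → U+30F0).

U+30F0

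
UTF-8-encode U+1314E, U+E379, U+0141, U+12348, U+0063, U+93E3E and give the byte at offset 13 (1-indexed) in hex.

1-indexed offset 13 is 0-indexed offset 12.
U+1314E → 4-byte form F0 93 85 8E at offsets 0–3.
U+E379 → 3-byte form EE 8D B9 at offsets 4–6.
U+0141 → 2-byte form C5 81 at offsets 7–8.
U+12348 → 4-byte form F0 92 8D 88 at offsets 9–12.
Offset 12 falls in char 4's range; it's byte 4 of F0 92 8D 88 = 0x88.

0x88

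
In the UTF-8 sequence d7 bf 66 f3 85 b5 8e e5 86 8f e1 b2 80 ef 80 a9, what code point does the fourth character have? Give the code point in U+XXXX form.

Offset 0: leading byte 0xD7 = 11010111 → 2-byte char #1 = D7 BF.
Offset 2: leading byte 0x66 = 01100110 → 1-byte char #2 = 66.
Offset 3: leading byte 0xF3 = 11110011 → 4-byte char #3 = F3 85 B5 8E.
Offset 7: leading byte 0xE5 = 11100101 → 3-byte char #4 = E5 86 8F.
Leading byte 0xE5 = 11100101 matches 1110xxxx → 3-byte sequence.
Byte 1: 0xE5 = 11100101, payload 0101 (4 bits).
Byte 2: 0x86 = 10000110 (10xxxxxx ✓), payload 000110.
Byte 3: 0x8F = 10001111 (10xxxxxx ✓), payload 001111.
Concatenate: 0101000110001111 = 0x518F (16 bits → U+518F).

U+518F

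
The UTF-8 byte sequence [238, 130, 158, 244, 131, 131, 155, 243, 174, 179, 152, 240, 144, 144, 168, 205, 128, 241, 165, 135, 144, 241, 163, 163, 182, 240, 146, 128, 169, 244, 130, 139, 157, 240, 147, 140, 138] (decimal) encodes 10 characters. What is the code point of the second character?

Offset 0: leading byte 0xEE = 11101110 → 3-byte char #1 = EE 82 9E.
Offset 3: leading byte 0xF4 = 11110100 → 4-byte char #2 = F4 83 83 9B.
Leading byte 0xF4 = 11110100 matches 11110xxx → 4-byte sequence.
Byte 1: 0xF4 = 11110100, payload 100 (3 bits).
Byte 2: 0x83 = 10000011 (10xxxxxx ✓), payload 000011.
Byte 3: 0x83 = 10000011 (10xxxxxx ✓), payload 000011.
Byte 4: 0x9B = 10011011 (10xxxxxx ✓), payload 011011.
Concatenate: 100000011000011011011 = 0x1030DB (21 bits → U+1030DB).

U+1030DB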